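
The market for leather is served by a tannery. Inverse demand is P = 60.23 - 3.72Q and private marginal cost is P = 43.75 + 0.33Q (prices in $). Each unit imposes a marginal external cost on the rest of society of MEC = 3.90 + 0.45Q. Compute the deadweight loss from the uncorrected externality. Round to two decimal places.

DWL = $3.65

Market equilibrium (private): 43.75 + 0.33Q = 60.23 - 3.72Q → Q_m = 4.0691.
Social marginal cost = private MC + MEC = 47.65 + 0.78Q.
Set SMC = demand: 47.65 + 0.78Q = 60.23 - 3.72Q → Q* = 2.7956.
The loss is the area between SMC and demand from Q* to Q_m; with linear curves that's a triangle of height MEC(Q_m).
DWL = ½ × 1.2735 × 5.7311 = 3.6493.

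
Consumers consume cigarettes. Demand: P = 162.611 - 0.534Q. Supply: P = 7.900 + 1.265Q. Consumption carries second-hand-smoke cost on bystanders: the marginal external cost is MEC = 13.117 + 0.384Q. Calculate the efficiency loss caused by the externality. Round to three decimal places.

Market equilibrium (private): 7.900 + 1.265Q = 162.611 - 0.534Q → Q_m = 85.9983.
Social marginal benefit = demand − MEC = 149.494 - 0.918Q.
Set SMB = MC: 149.494 - 0.918Q = 7.900 + 1.265Q → Q* = 64.8621.
The welfare-loss triangle has base |Q_m − Q*| and height MEC(Q_m) (the vertical gap between SMB and MC is zero at Q* and MEC at Q_m).
DWL = ½ × 21.1362 × 46.1404 = 487.6164.

DWL = 487.616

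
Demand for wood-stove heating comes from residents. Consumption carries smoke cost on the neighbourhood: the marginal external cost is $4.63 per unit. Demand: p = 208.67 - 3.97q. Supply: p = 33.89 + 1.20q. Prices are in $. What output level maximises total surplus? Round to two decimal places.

q* = 32.91

Social marginal benefit = demand − MEC = 204.04 - 3.97q.
Set SMB = MC: 204.04 - 3.97q = 33.89 + 1.20q → q* = 32.9110.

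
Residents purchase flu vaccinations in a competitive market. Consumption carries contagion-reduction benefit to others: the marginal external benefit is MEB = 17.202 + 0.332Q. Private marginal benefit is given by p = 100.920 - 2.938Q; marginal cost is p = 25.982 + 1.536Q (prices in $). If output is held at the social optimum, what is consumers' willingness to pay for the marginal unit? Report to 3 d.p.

P = $35.563

Social marginal benefit = demand + MEB = 118.122 - 2.606Q.
Set SMB = MC: 118.122 - 2.606Q = 25.982 + 1.536Q → Q* = 22.2453.
Consumer price on the demand curve at Q*: 100.920 − 2.938×22.2453 = 35.5633.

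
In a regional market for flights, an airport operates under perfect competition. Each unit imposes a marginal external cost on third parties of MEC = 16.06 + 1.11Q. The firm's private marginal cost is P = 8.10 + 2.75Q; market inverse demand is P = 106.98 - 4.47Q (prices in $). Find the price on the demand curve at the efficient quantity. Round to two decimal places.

P = $62.54

Social marginal cost = private MC + MEC = 24.16 + 3.86Q.
Set SMC = demand: 24.16 + 3.86Q = 106.98 - 4.47Q → Q* = 9.9424.
Consumer price on the demand curve at Q*: 106.98 − 4.47×9.9424 = 62.5375.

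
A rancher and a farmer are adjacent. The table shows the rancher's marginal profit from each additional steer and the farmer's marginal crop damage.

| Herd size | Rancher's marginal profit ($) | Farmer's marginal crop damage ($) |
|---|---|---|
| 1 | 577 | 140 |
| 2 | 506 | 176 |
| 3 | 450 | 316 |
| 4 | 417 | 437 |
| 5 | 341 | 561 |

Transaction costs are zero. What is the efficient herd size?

3

Bargaining reaches the level where marginal profit last exceeds marginal crop damage.
That holds through level 3 (450 ≥ 316) but not at 4 (417 < 437).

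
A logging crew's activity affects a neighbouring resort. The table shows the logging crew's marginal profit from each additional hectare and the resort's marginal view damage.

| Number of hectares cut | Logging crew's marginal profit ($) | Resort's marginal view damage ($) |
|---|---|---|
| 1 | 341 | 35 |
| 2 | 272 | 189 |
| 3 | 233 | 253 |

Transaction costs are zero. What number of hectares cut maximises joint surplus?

2

Bargaining reaches the level where marginal profit last exceeds marginal view damage.
That holds through level 2 (272 ≥ 189) but not at 3 (233 < 253).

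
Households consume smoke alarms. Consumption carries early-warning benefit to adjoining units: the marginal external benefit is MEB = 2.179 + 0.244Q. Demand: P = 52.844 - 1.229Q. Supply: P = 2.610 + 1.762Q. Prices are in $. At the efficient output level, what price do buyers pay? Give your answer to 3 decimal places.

Social marginal benefit = demand + MEB = 55.023 - 0.985Q.
Set SMB = MC: 55.023 - 0.985Q = 2.610 + 1.762Q → Q* = 19.0801.
Consumer price on the demand curve at Q*: 52.844 − 1.229×19.0801 = 29.3946.

P = $29.395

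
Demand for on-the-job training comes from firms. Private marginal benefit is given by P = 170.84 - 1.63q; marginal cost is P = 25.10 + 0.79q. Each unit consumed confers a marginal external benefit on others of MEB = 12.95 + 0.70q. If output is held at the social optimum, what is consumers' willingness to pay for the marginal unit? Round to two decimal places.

Social marginal benefit = demand + MEB = 183.79 - 0.93q.
Set SMB = MC: 183.79 - 0.93q = 25.10 + 0.79q → q* = 92.2616.
Consumer price on the demand curve at q*: 170.84 − 1.63×92.2616 = 20.4536.

P = 20.45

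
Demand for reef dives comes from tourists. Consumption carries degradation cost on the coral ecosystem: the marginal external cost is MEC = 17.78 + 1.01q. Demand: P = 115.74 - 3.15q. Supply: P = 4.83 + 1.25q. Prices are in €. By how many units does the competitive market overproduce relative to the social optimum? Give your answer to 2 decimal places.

Market equilibrium (private): 4.83 + 1.25q = 115.74 - 3.15q → q_m = 25.2068.
Social marginal benefit = demand − MEC = 97.96 - 4.16q.
Set SMB = MC: 97.96 - 4.16q = 4.83 + 1.25q → q* = 17.2144.
Gap = |25.2068 − 17.2144| = 7.9924.

7.99 units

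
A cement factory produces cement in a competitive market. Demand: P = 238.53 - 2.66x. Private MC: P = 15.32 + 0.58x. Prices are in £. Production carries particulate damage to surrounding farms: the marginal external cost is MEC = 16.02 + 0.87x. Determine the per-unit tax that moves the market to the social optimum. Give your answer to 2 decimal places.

Social marginal cost = private MC + MEC = 31.34 + 1.45x.
Set SMC = demand: 31.34 + 1.45x = 238.53 - 2.66x → x* = 50.4112.
The Pigouvian tax equals MEC at x*: 16.02 + 0.87×50.4112 = 59.8777.

tax = £59.88 per unit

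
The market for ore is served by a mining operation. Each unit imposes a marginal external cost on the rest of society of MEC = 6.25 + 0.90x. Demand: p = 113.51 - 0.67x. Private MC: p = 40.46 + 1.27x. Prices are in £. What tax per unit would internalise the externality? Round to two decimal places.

Social marginal cost = private MC + MEC = 46.71 + 2.17x.
Set SMC = demand: 46.71 + 2.17x = 113.51 - 0.67x → x* = 23.5211.
The Pigouvian tax equals MEC at x*: 6.25 + 0.90×23.5211 = 27.4190.

tax = £27.42 per unit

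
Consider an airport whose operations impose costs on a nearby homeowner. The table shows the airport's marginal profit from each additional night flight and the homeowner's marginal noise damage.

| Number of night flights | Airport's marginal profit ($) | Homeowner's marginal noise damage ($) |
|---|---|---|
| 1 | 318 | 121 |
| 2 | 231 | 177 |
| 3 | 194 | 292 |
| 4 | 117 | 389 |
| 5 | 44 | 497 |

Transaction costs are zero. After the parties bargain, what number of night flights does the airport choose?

2

Bargaining reaches the level where marginal profit last exceeds marginal noise damage.
That holds through level 2 (231 ≥ 177) but not at 3 (194 < 292).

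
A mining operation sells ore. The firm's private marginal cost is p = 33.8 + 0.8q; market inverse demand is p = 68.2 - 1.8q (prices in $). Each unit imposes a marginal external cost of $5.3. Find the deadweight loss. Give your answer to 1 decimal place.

Market equilibrium (private): 33.8 + 0.8q = 68.2 - 1.8q → q_m = 13.2308.
Social marginal cost = private MC + MEC = 39.1 + 0.8q.
Set SMC = demand: 39.1 + 0.8q = 68.2 - 1.8q → q* = 11.1923.
Between q* and q_m the wedge SMC − demand runs linearly from 0 to MEC(q_m), so the loss is a triangle.
DWL = ½ × 2.0385 × 5.3000 = 5.4020.

DWL = $5.4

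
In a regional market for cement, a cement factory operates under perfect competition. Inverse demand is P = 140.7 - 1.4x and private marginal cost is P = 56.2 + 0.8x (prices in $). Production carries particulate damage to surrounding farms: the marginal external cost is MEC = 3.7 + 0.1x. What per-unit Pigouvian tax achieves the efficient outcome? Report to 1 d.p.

Social marginal cost = private MC + MEC = 59.9 + 0.9x.
Set SMC = demand: 59.9 + 0.9x = 140.7 - 1.4x → x* = 35.1304.
The Pigouvian tax equals MEC at x*: 3.7 + 0.1×35.1304 = 7.2130.

tax = $7.2 per unit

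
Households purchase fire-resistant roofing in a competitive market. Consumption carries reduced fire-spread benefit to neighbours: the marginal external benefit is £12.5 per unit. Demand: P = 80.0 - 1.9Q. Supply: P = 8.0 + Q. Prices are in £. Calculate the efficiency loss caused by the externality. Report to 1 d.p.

DWL = £26.9

Market equilibrium (private): 8.0 + Q = 80.0 - 1.9Q → Q_m = 24.8276.
Social marginal benefit = demand + MEB = 92.5 - 1.9Q.
Set SMB = MC: 92.5 - 1.9Q = 8.0 + Q → Q* = 29.1379.
The welfare-loss triangle has base |Q_m − Q*| and height MEB(Q_m) (the vertical gap between SMB and MC is zero at Q* and MEB at Q_m).
DWL = ½ × 4.3103 × 12.5000 = 26.9394.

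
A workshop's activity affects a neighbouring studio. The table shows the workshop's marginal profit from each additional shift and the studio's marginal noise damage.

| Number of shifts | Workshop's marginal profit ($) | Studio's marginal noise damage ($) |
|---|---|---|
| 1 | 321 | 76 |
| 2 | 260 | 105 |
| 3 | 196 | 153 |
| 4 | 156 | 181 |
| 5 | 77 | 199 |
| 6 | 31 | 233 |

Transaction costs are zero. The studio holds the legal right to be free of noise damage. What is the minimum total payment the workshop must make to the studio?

Efficient level: marginal profit ≥ marginal noise damage through level 3, so k* = 3.
With the studio holding the right, the workshop must at least compensate total damage at k*: 76 + 105 + 153 = 334.

$334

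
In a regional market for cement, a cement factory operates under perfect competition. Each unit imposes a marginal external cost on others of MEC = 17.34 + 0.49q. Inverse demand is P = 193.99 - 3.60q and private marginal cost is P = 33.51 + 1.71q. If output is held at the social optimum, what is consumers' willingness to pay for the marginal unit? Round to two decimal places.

Social marginal cost = private MC + MEC = 50.85 + 2.20q.
Set SMC = demand: 50.85 + 2.20q = 193.99 - 3.60q → q* = 24.6793.
Consumer price on the demand curve at q*: 193.99 − 3.60×24.6793 = 105.1445.

P = 105.14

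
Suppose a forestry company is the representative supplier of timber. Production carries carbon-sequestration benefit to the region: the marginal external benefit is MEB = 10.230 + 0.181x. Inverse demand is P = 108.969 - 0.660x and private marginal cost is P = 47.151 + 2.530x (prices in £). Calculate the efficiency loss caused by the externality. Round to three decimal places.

Market equilibrium (private): 47.151 + 2.530x = 108.969 - 0.660x → x_m = 19.3787.
Social marginal cost = private MC − MEB = 36.921 + 2.349x.
Set SMC = demand: 36.921 + 2.349x = 108.969 - 0.660x → x* = 23.9442.
Between x* and x_m the wedge demand − SMC runs linearly from 0 to MEB(x_m), so the loss is a triangle.
DWL = ½ × 4.5655 × 13.7375 = 31.3593.

DWL = £31.359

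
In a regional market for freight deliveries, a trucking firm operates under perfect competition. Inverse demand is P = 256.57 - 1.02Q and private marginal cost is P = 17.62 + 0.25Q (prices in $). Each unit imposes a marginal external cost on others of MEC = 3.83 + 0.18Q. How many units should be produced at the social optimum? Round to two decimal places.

Social marginal cost = private MC + MEC = 21.45 + 0.43Q.
Set SMC = demand: 21.45 + 0.43Q = 256.57 - 1.02Q → Q* = 162.1517.

Q* = 162.15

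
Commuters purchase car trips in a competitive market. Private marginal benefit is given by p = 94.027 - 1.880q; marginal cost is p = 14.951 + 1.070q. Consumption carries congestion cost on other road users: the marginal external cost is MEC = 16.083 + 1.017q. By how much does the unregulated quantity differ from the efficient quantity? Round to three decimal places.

10.926 units

Market equilibrium (private): 14.951 + 1.070q = 94.027 - 1.880q → q_m = 26.8054.
Social marginal benefit = demand − MEC = 77.944 - 2.897q.
Set SMB = MC: 77.944 - 2.897q = 14.951 + 1.070q → q* = 15.8793.
Gap = |26.8054 − 15.8793| = 10.9261.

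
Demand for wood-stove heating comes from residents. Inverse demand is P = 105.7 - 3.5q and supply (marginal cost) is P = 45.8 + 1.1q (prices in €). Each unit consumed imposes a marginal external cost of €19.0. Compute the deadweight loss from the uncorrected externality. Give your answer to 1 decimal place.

Market equilibrium (private): 45.8 + 1.1q = 105.7 - 3.5q → q_m = 13.0217.
Social marginal benefit = demand − MEC = 86.7 - 3.5q.
Set SMB = MC: 86.7 - 3.5q = 45.8 + 1.1q → q* = 8.8913.
Height of the DWL triangle at q_m is MC(q_m) − SMB(q_m) = MEC(q_m) = 19.0000.
DWL = ½ × 4.1304 × 19.0000 = 39.2388.

DWL = €39.2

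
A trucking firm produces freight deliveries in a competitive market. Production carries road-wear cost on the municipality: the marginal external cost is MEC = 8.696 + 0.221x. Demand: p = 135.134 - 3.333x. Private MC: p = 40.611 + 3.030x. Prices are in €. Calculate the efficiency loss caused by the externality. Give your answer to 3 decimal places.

DWL = €10.897

Market equilibrium (private): 40.611 + 3.030x = 135.134 - 3.333x → x_m = 14.8551.
Social marginal cost = private MC + MEC = 49.307 + 3.251x.
Set SMC = demand: 49.307 + 3.251x = 135.134 - 3.333x → x* = 13.0357.
Between x* and x_m the wedge SMC − demand runs linearly from 0 to MEC(x_m), so the loss is a triangle.
DWL = ½ × 1.8194 × 11.9790 = 10.8973.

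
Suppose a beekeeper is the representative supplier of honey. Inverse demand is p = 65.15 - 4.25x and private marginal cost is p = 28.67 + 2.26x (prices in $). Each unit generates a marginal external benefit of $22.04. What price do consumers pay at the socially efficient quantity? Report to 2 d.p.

P = $26.95

Social marginal cost = private MC − MEB = 6.63 + 2.26x.
Set SMC = demand: 6.63 + 2.26x = 65.15 - 4.25x → x* = 8.9892.
Consumer price on the demand curve at x*: 65.15 − 4.25×8.9892 = 26.9459.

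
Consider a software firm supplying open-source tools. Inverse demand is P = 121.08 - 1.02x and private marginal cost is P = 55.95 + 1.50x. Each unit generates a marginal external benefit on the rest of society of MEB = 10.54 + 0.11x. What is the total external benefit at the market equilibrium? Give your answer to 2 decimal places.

309.15

Market equilibrium (private): 55.95 + 1.50x = 121.08 - 1.02x → x_m = 25.8452.
Total external benefit = ∫₀^{x_m} (10.54 + 0.11x) dx = 10.54×25.8452 + ½×0.11×25.8452² = 309.1470.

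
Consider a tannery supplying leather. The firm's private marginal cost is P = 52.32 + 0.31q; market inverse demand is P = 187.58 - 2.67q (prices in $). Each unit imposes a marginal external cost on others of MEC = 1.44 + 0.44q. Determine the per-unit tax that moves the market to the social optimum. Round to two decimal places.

Social marginal cost = private MC + MEC = 53.76 + 0.75q.
Set SMC = demand: 53.76 + 0.75q = 187.58 - 2.67q → q* = 39.1287.
The Pigouvian tax equals MEC at q*: 1.44 + 0.44×39.1287 = 18.6566.

tax = $18.66 per unit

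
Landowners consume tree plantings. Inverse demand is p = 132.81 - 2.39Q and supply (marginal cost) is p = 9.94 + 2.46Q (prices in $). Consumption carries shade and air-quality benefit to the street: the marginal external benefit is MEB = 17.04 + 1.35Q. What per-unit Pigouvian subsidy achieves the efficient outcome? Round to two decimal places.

subsidy = $71.01 per unit

Social marginal benefit = demand + MEB = 149.85 - 1.04Q.
Set SMB = MC: 149.85 - 1.04Q = 9.94 + 2.46Q → Q* = 39.9743.
The Pigouvian subsidy equals MEB at Q*: 17.04 + 1.35×39.9743 = 71.0053.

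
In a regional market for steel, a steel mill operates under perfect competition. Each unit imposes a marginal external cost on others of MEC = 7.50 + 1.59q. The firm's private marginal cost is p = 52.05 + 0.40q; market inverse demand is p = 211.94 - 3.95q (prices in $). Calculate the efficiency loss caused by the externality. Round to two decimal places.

DWL = $366.03

Market equilibrium (private): 52.05 + 0.40q = 211.94 - 3.95q → q_m = 36.7563.
Social marginal cost = private MC + MEC = 59.55 + 1.99q.
Set SMC = demand: 59.55 + 1.99q = 211.94 - 3.95q → q* = 25.6549.
The welfare-loss triangle has base |q_m − q*| and height MEC(q_m) (the vertical gap between SMC and demand is zero at q* and MEC at q_m).
DWL = ½ × 11.1014 × 65.9426 = 366.0276.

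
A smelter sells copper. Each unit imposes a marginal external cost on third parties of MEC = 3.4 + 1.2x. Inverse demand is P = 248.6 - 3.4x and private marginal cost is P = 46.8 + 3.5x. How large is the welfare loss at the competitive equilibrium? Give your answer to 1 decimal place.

Market equilibrium (private): 46.8 + 3.5x = 248.6 - 3.4x → x_m = 29.2464.
Social marginal cost = private MC + MEC = 50.2 + 4.7x.
Set SMC = demand: 50.2 + 4.7x = 248.6 - 3.4x → x* = 24.4938.
The loss is the area between SMC and demand from x* to x_m; with linear curves that's a triangle of height MEC(x_m).
DWL = ½ × 4.7526 × 38.4957 = 91.4773.

DWL = 91.5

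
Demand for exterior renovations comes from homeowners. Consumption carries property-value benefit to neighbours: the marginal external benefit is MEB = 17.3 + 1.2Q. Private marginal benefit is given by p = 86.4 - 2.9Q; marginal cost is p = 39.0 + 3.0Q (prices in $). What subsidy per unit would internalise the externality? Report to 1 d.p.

Social marginal benefit = demand + MEB = 103.7 - 1.7Q.
Set SMB = MC: 103.7 - 1.7Q = 39.0 + 3.0Q → Q* = 13.7660.
The Pigouvian subsidy equals MEB at Q*: 17.3 + 1.2×13.7660 = 33.8192.

subsidy = $33.8 per unit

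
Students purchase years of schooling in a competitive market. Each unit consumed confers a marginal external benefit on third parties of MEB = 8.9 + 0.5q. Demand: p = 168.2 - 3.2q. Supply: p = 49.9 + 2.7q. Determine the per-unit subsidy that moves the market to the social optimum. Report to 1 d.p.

Social marginal benefit = demand + MEB = 177.1 - 2.7q.
Set SMB = MC: 177.1 - 2.7q = 49.9 + 2.7q → q* = 23.5556.
The Pigouvian subsidy equals MEB at q*: 8.9 + 0.5×23.5556 = 20.6778.

subsidy = 20.7 per unit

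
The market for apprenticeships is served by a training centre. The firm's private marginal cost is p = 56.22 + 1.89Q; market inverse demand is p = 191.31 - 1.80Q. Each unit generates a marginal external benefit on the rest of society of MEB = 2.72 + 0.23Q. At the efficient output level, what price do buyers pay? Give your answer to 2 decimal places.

Social marginal cost = private MC − MEB = 53.50 + 1.66Q.
Set SMC = demand: 53.50 + 1.66Q = 191.31 - 1.80Q → Q* = 39.8295.
Consumer price on the demand curve at Q*: 191.31 − 1.80×39.8295 = 119.6169.

P = 119.62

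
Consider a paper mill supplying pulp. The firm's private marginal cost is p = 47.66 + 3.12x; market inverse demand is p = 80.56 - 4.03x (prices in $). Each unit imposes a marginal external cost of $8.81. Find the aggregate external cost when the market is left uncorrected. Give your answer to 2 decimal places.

$40.54

Market equilibrium (private): 47.66 + 3.12x = 80.56 - 4.03x → x_m = 4.6014.
Total external cost = MEC × x_m = 8.81 × 4.6014 = 40.5383.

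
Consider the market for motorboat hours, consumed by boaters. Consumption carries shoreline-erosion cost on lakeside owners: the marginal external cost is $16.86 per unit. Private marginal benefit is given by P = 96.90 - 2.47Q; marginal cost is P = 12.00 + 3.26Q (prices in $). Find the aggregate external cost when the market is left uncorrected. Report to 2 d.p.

Market equilibrium (private): 12.00 + 3.26Q = 96.90 - 2.47Q → Q_m = 14.8168.
Total external cost = MEC × Q_m = 16.86 × 14.8168 = 249.8112.

$249.81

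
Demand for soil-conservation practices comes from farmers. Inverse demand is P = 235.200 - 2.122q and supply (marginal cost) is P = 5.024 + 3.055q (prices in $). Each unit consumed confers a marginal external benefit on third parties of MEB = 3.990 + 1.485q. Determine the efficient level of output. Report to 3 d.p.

q* = 63.425

Social marginal benefit = demand + MEB = 239.190 - 0.637q.
Set SMB = MC: 239.190 - 0.637q = 5.024 + 3.055q → q* = 63.4252.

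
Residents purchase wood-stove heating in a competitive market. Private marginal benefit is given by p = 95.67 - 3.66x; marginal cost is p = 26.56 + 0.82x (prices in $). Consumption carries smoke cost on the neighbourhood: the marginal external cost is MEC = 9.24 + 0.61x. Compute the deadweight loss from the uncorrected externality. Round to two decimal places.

Market equilibrium (private): 26.56 + 0.82x = 95.67 - 3.66x → x_m = 15.4263.
Social marginal benefit = demand − MEC = 86.43 - 4.27x.
Set SMB = MC: 86.43 - 4.27x = 26.56 + 0.82x → x* = 11.7623.
Between x* and x_m the wedge MC − SMB runs linearly from 0 to MEC(x_m), so the loss is a triangle.
DWL = ½ × 3.6640 × 18.6501 = 34.1670.

DWL = $34.17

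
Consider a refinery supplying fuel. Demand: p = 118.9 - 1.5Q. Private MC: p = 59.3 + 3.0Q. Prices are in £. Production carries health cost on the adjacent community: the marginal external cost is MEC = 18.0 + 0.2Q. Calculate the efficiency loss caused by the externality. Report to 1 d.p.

DWL = £45.4

Market equilibrium (private): 59.3 + 3.0Q = 118.9 - 1.5Q → Q_m = 13.2444.
Social marginal cost = private MC + MEC = 77.3 + 3.2Q.
Set SMC = demand: 77.3 + 3.2Q = 118.9 - 1.5Q → Q* = 8.8511.
The loss is the area between SMC and demand from Q* to Q_m; with linear curves that's a triangle of height MEC(Q_m).
DWL = ½ × 4.3933 × 20.6489 = 45.3584.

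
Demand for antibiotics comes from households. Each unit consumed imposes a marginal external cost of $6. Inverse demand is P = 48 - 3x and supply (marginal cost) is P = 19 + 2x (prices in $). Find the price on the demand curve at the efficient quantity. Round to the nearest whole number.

P = $34

Social marginal benefit = demand − MEC = 42 - 3x.
Set SMB = MC: 42 - 3x = 19 + 2x → x* = 4.6000.
Consumer price on the demand curve at x*: 48 − 3×4.6000 = 34.2000.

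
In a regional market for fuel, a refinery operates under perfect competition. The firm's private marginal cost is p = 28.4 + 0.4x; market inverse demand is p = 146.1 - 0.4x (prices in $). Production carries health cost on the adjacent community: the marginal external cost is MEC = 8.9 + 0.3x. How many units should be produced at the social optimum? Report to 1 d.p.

Social marginal cost = private MC + MEC = 37.3 + 0.7x.
Set SMC = demand: 37.3 + 0.7x = 146.1 - 0.4x → x* = 98.9091.

x* = 98.9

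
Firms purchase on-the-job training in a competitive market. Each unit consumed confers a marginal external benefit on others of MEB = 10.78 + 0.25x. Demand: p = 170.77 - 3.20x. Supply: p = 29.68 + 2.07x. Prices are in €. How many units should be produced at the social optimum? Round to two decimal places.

x* = 30.25

Social marginal benefit = demand + MEB = 181.55 - 2.95x.
Set SMB = MC: 181.55 - 2.95x = 29.68 + 2.07x → x* = 30.2530.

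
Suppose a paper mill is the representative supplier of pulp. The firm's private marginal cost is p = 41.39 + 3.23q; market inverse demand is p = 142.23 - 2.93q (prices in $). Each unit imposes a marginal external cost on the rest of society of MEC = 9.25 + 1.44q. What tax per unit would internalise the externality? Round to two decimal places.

Social marginal cost = private MC + MEC = 50.64 + 4.67q.
Set SMC = demand: 50.64 + 4.67q = 142.23 - 2.93q → q* = 12.0513.
The Pigouvian tax equals MEC at q*: 9.25 + 1.44×12.0513 = 26.6039.

tax = $26.60 per unit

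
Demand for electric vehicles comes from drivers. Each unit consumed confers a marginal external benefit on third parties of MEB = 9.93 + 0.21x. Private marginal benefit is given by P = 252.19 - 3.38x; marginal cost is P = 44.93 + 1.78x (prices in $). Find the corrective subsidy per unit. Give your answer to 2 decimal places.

subsidy = $19.14 per unit

Social marginal benefit = demand + MEB = 262.12 - 3.17x.
Set SMB = MC: 262.12 - 3.17x = 44.93 + 1.78x → x* = 43.8768.
The Pigouvian subsidy equals MEB at x*: 9.93 + 0.21×43.8768 = 19.1441.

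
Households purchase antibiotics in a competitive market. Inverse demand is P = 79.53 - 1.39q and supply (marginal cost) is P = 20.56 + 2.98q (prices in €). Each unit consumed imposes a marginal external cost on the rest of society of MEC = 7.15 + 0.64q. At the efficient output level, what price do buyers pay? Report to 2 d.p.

P = €65.15

Social marginal benefit = demand − MEC = 72.38 - 2.03q.
Set SMB = MC: 72.38 - 2.03q = 20.56 + 2.98q → q* = 10.3433.
Consumer price on the demand curve at q*: 79.53 − 1.39×10.3433 = 65.1528.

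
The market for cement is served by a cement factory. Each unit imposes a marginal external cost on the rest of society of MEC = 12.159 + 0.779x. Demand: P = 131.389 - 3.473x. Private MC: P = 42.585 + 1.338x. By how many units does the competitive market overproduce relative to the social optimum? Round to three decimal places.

4.747 units

Market equilibrium (private): 42.585 + 1.338x = 131.389 - 3.473x → x_m = 18.4585.
Social marginal cost = private MC + MEC = 54.744 + 2.117x.
Set SMC = demand: 54.744 + 2.117x = 131.389 - 3.473x → x* = 13.7111.
Gap = |18.4585 − 13.7111| = 4.7474.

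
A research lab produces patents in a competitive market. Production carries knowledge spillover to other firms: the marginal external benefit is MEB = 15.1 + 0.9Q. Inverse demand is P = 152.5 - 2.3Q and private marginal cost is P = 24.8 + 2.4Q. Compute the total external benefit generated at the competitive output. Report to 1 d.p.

Market equilibrium (private): 24.8 + 2.4Q = 152.5 - 2.3Q → Q_m = 27.1702.
Total external benefit = ∫₀^{Q_m} (15.1 + 0.9Q) dQ = 15.1×27.1702 + ½×0.9×27.1702² = 742.4689.

742.5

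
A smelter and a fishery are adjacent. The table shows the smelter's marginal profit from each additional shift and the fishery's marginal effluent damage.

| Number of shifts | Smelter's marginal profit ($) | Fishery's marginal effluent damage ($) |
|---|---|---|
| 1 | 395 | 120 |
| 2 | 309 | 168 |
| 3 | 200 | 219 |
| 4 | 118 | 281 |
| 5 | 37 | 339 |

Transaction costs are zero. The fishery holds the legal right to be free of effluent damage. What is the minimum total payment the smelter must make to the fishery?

$288

Efficient level: marginal profit ≥ marginal effluent damage through level 2, so k* = 2.
With the fishery holding the right, the smelter must at least compensate total damage at k*: 120 + 168 = 288.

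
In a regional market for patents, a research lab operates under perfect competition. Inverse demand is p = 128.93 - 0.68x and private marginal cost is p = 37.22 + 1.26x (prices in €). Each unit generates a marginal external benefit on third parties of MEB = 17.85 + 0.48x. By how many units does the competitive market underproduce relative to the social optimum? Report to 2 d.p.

27.77 units

Market equilibrium (private): 37.22 + 1.26x = 128.93 - 0.68x → x_m = 47.2732.
Social marginal cost = private MC − MEB = 19.37 + 0.78x.
Set SMC = demand: 19.37 + 0.78x = 128.93 - 0.68x → x* = 75.0411.
Gap = |47.2732 − 75.0411| = 27.7679.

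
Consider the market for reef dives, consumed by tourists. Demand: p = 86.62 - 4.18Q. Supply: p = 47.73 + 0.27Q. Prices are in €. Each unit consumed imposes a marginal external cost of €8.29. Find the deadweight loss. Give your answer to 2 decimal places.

DWL = €7.72

Market equilibrium (private): 47.73 + 0.27Q = 86.62 - 4.18Q → Q_m = 8.7393.
Social marginal benefit = demand − MEC = 78.33 - 4.18Q.
Set SMB = MC: 78.33 - 4.18Q = 47.73 + 0.27Q → Q* = 6.8764.
The loss is the area between SMB and MC from Q* to Q_m; with linear curves that's a triangle of height MEC(Q_m).
DWL = ½ × 1.8629 × 8.2900 = 7.7217.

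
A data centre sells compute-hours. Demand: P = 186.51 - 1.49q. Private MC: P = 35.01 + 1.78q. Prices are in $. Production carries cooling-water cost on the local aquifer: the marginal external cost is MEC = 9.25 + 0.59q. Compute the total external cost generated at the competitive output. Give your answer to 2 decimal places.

$1061.77

Market equilibrium (private): 35.01 + 1.78q = 186.51 - 1.49q → q_m = 46.3303.
Total external cost = ∫₀^{q_m} (9.25 + 0.59q) dq = 9.25×46.3303 + ½×0.59×46.3303² = 1061.7718.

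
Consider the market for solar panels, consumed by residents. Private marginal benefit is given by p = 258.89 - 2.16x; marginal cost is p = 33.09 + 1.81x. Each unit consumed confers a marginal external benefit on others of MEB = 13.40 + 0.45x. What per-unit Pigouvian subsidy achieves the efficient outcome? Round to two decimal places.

Social marginal benefit = demand + MEB = 272.29 - 1.71x.
Set SMB = MC: 272.29 - 1.71x = 33.09 + 1.81x → x* = 67.9545.
The Pigouvian subsidy equals MEB at x*: 13.40 + 0.45×67.9545 = 43.9795.

subsidy = 43.98 per unit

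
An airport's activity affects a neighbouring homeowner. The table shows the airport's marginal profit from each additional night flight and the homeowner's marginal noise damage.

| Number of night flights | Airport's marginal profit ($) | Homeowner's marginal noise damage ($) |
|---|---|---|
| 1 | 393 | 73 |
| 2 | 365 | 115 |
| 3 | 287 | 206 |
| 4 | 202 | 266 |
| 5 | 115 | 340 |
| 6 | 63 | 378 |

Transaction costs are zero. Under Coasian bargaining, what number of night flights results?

3

Bargaining reaches the level where marginal profit last exceeds marginal noise damage.
That holds through level 3 (287 ≥ 206) but not at 4 (202 < 266).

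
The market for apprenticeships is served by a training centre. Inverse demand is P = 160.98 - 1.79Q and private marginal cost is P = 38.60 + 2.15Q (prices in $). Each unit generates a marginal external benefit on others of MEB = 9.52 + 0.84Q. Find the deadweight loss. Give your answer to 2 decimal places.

Market equilibrium (private): 38.60 + 2.15Q = 160.98 - 1.79Q → Q_m = 31.0609.
Social marginal cost = private MC − MEB = 29.08 + 1.31Q.
Set SMC = demand: 29.08 + 1.31Q = 160.98 - 1.79Q → Q* = 42.5484.
The welfare-loss triangle has base |Q_m − Q*| and height MEB(Q_m) (the vertical gap between SMC and demand is zero at Q* and MEB at Q_m).
DWL = ½ × 11.4875 × 35.6112 = 204.5418.

DWL = $204.54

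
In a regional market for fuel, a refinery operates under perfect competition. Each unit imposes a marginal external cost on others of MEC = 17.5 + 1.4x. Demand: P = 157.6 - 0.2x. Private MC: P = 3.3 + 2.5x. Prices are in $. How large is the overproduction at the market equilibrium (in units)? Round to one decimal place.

23.8 units

Market equilibrium (private): 3.3 + 2.5x = 157.6 - 0.2x → x_m = 57.1481.
Social marginal cost = private MC + MEC = 20.8 + 3.9x.
Set SMC = demand: 20.8 + 3.9x = 157.6 - 0.2x → x* = 33.3659.
Gap = |57.1481 − 33.3659| = 23.7822.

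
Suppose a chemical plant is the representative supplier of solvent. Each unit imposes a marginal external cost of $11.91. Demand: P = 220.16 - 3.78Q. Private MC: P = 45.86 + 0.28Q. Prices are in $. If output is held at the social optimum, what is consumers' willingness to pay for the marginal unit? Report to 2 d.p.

Social marginal cost = private MC + MEC = 57.77 + 0.28Q.
Set SMC = demand: 57.77 + 0.28Q = 220.16 - 3.78Q → Q* = 39.9975.
Consumer price on the demand curve at Q*: 220.16 − 3.78×39.9975 = 68.9695.

P = $68.97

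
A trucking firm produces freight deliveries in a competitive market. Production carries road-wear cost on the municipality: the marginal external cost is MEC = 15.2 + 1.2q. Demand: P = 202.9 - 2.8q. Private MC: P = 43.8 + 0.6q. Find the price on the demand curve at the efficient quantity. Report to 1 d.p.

Social marginal cost = private MC + MEC = 59.0 + 1.8q.
Set SMC = demand: 59.0 + 1.8q = 202.9 - 2.8q → q* = 31.2826.
Consumer price on the demand curve at q*: 202.9 − 2.8×31.2826 = 115.3087.

P = 115.3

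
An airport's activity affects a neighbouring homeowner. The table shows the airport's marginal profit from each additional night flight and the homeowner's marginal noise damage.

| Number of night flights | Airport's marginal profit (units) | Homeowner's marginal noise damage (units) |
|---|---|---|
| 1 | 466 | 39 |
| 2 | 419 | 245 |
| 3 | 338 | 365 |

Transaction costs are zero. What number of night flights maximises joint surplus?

Bargaining reaches the level where marginal profit last exceeds marginal noise damage.
That holds through level 2 (419 ≥ 245) but not at 3 (338 < 365).

2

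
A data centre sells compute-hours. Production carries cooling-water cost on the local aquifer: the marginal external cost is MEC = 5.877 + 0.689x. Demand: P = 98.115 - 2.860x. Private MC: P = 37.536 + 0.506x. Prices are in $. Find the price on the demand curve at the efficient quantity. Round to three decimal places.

Social marginal cost = private MC + MEC = 43.413 + 1.195x.
Set SMC = demand: 43.413 + 1.195x = 98.115 - 2.860x → x* = 13.4900.
Consumer price on the demand curve at x*: 98.115 − 2.860×13.4900 = 59.5336.

P = $59.534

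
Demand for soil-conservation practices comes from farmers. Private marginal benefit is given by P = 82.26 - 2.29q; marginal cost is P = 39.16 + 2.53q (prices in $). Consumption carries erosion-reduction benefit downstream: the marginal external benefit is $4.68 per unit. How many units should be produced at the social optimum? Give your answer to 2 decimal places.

q* = 9.91

Social marginal benefit = demand + MEB = 86.94 - 2.29q.
Set SMB = MC: 86.94 - 2.29q = 39.16 + 2.53q → q* = 9.9129.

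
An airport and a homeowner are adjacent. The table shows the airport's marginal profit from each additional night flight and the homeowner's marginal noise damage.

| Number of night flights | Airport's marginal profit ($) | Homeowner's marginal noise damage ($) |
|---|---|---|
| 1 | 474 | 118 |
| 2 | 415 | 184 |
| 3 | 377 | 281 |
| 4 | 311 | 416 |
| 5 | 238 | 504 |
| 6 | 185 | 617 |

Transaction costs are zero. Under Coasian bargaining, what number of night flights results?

3

Bargaining reaches the level where marginal profit last exceeds marginal noise damage.
That holds through level 3 (377 ≥ 281) but not at 4 (311 < 416).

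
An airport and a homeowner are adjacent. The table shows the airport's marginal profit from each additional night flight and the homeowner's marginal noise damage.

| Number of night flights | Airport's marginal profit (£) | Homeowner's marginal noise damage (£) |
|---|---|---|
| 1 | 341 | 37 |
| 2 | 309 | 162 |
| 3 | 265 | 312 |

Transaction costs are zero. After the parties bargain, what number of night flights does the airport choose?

Bargaining reaches the level where marginal profit last exceeds marginal noise damage.
That holds through level 2 (309 ≥ 162) but not at 3 (265 < 312).

2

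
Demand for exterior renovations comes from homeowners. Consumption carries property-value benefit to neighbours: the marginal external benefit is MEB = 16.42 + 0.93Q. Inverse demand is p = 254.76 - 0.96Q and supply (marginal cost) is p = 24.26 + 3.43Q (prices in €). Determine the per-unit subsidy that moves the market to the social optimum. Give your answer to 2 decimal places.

Social marginal benefit = demand + MEB = 271.18 - 0.03Q.
Set SMB = MC: 271.18 - 0.03Q = 24.26 + 3.43Q → Q* = 71.3642.
The Pigouvian subsidy equals MEB at Q*: 16.42 + 0.93×71.3642 = 82.7887.

subsidy = €82.79 per unit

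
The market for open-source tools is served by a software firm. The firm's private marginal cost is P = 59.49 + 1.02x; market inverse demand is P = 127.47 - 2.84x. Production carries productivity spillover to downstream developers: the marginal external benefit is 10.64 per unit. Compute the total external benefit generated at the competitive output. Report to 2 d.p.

187.39

Market equilibrium (private): 59.49 + 1.02x = 127.47 - 2.84x → x_m = 17.6114.
Total external benefit = MEB × x_m = 10.64 × 17.6114 = 187.3853.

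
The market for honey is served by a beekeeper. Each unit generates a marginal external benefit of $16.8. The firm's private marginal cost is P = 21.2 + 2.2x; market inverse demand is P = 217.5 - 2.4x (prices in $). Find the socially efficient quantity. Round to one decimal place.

Social marginal cost = private MC − MEB = 4.4 + 2.2x.
Set SMC = demand: 4.4 + 2.2x = 217.5 - 2.4x → x* = 46.3261.

x* = 46.3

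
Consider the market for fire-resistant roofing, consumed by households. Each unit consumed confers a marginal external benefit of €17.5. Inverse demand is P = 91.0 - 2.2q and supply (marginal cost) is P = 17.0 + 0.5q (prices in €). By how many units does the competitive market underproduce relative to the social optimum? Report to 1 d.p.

Market equilibrium (private): 17.0 + 0.5q = 91.0 - 2.2q → q_m = 27.4074.
Social marginal benefit = demand + MEB = 108.5 - 2.2q.
Set SMB = MC: 108.5 - 2.2q = 17.0 + 0.5q → q* = 33.8889.
Gap = |27.4074 − 33.8889| = 6.4815.

6.5 units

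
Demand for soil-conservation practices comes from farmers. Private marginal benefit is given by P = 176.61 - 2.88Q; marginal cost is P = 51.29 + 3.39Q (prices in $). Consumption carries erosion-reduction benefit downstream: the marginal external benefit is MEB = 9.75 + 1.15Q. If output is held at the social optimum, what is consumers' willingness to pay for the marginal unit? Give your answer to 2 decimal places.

Social marginal benefit = demand + MEB = 186.36 - 1.73Q.
Set SMB = MC: 186.36 - 1.73Q = 51.29 + 3.39Q → Q* = 26.3809.
Consumer price on the demand curve at Q*: 176.61 − 2.88×26.3809 = 100.6330.

P = $100.63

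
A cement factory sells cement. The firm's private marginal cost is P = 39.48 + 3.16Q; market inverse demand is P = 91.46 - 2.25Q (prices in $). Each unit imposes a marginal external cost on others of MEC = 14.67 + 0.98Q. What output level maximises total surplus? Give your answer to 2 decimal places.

Social marginal cost = private MC + MEC = 54.15 + 4.14Q.
Set SMC = demand: 54.15 + 4.14Q = 91.46 - 2.25Q → Q* = 5.8388.

Q* = 5.84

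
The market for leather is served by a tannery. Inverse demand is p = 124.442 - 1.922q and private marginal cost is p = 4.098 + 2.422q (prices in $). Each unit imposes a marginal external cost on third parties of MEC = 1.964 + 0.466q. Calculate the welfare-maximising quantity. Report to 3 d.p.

q* = 24.611

Social marginal cost = private MC + MEC = 6.062 + 2.888q.
Set SMC = demand: 6.062 + 2.888q = 124.442 - 1.922q → q* = 24.6112.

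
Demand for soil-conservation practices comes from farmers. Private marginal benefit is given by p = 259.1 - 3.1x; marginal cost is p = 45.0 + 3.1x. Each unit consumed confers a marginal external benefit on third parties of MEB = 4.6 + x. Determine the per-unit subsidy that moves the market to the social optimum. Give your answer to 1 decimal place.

Social marginal benefit = demand + MEB = 263.7 - 2.1x.
Set SMB = MC: 263.7 - 2.1x = 45.0 + 3.1x → x* = 42.0577.
The Pigouvian subsidy equals MEB at x*: 4.6 + 1.0×42.0577 = 46.6577.

subsidy = 46.7 per unit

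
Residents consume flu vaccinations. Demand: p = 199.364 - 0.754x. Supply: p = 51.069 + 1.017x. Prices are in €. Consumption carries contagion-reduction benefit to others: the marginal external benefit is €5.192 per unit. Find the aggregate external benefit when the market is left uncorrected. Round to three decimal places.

Market equilibrium (private): 51.069 + 1.017x = 199.364 - 0.754x → x_m = 83.7352.
Total external benefit = MEB × x_m = 5.192 × 83.7352 = 434.7532.

€434.753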